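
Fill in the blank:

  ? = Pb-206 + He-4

Conserve mass number: A = 206 + 4, so A = 210.
Conserve atomic number: Z = 82 + 2, so Z = 84.
Z = 84 is polonium, so the species is Po-210.

Po-210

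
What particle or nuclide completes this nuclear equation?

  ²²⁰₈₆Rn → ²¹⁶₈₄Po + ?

alpha particle

Conserve mass number: 220 = 216 + A, so A = 4.
Conserve atomic number: 86 = 84 + Z, so Z = 2.
A = 4 and Z = 2 is ⁴₂He — an alpha particle.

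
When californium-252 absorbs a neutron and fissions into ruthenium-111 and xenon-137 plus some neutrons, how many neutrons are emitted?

Conserve mass number: 253 = 111 + 137 + k, so k = 253 − 248 = 5.
Check atomic number: 98 = 44 + 54 + 0 = 98. ✓

5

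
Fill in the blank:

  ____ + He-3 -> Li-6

triton

Conserve mass number: A + 3 = 6, so A = 3.
Conserve atomic number: Z + 2 = 3, so Z = 1.
A = 3 and Z = 1 is H-3 — a triton.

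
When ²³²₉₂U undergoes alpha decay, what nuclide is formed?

Th-228

Alpha decay: mass number changes by -4, atomic number by -2.
A: 232 − 4 = 228; Z: 92 − 2 = 90.
Z = 90 is thorium, so the daughter is ²²⁸₉₀Th.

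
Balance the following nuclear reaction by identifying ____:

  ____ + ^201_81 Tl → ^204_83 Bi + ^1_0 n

alpha particle

Conserve mass number: A + 201 = 204 + 1, so A = 4.
Conserve atomic number: Z + 81 = 83 + 0, so Z = 2.
A = 4 and Z = 2 is ^4_2 He — an alpha particle.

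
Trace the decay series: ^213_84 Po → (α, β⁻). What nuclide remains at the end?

Bi-209

Start: (A, Z) = (213, 84).
After α: (209, 82).
After β⁻: (209, 83).
Z = 83 is bismuth.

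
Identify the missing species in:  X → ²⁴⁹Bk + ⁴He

Es-253

Conserve mass number: A = 249 + 4, so A = 253.
Conserve atomic number: Z = 97 + 2, so Z = 99.
Z = 99 is einsteinium, so the species is ²⁵³Es.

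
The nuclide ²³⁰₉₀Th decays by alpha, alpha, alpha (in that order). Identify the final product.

Start: (A, Z) = (230, 90).
After α: (226, 88).
After α: (222, 86).
After α: (218, 84).
Z = 84 is polonium.

Po-218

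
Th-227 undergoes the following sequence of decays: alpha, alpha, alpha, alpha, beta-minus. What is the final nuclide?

Start: (A, Z) = (227, 90).
After α: (223, 88).
After α: (219, 86).
After α: (215, 84).
After α: (211, 82).
After β⁻: (211, 83).
Z = 83 is bismuth.

Bi-211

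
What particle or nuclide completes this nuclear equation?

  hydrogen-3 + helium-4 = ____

Conserve mass number: 3 + 4 = A, so A = 7.
Conserve atomic number: 1 + 2 = Z, so Z = 3.
Z = 3 is lithium, so the species is lithium-7.

Li-7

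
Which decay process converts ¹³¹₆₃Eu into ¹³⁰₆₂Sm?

proton emission

ΔA = 130 − 131 = -1; ΔZ = 62 − 63 = -1.
A drops by 1 and Z drops by 1 — a proton was emitted.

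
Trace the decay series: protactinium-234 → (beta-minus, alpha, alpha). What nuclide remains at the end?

Start: (A, Z) = (234, 91).
After β⁻: (234, 92).
After α: (230, 90).
After α: (226, 88).
Z = 88 is radium.

Ra-226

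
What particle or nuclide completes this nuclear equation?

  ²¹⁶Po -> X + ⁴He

Conserve mass number: 216 = A + 4, so A = 212.
Conserve atomic number: 84 = Z + 2, so Z = 82.
Z = 82 is lead, so the species is ²¹²Pb.

Pb-212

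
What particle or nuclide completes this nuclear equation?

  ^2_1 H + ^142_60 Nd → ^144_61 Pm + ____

gamma ray

Conserve mass number: 2 + 142 = 144 + A, so A = 0.
Conserve atomic number: 1 + 60 = 61 + Z, so Z = 0.
A = 0 and Z = 0 is ^0_0 γ — a gamma ray.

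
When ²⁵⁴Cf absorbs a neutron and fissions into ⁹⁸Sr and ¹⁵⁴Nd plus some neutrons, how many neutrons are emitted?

3

Conserve mass number: 255 = 98 + 154 + k, so k = 255 − 252 = 3.
Check atomic number: 98 = 38 + 60 + 0 = 98. ✓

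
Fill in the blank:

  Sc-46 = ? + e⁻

Conserve mass number: 46 = A + 0, so A = 46.
Conserve atomic number: 21 = Z − 1, so Z = 22.
Z = 22 is titanium, so the species is Ti-46.

Ti-46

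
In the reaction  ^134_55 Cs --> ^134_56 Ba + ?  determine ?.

beta-minus particle

Conserve mass number: 134 = 134 + A, so A = 0.
Conserve atomic number: 55 = 56 + Z, so Z = -1.
A = 0 and Z = -1 is ^0_-1 e — a beta-minus particle.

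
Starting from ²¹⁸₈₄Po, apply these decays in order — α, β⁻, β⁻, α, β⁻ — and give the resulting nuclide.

Bi-210

Start: (A, Z) = (218, 84).
After α: (214, 82).
After β⁻: (214, 83).
After β⁻: (214, 84).
After α: (210, 82).
After β⁻: (210, 83).
Z = 83 is bismuth.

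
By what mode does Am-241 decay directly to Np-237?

ΔA = 237 − 241 = -4; ΔZ = 93 − 95 = -2.
A drops by 4 and Z drops by 2 — the signature of alpha emission.

alpha decay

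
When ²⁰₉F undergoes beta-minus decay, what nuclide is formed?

Ne-20

Beta-minus decay: mass number changes by +0, atomic number by +1.
A: 20 = 20; Z: 9 + 1 = 10.
Z = 10 is neon, so the daughter is ²⁰₁₀Ne.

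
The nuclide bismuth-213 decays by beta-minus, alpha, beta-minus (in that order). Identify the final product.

Start: (A, Z) = (213, 83).
After β⁻: (213, 84).
After α: (209, 82).
After β⁻: (209, 83).
Z = 83 is bismuth.

Bi-209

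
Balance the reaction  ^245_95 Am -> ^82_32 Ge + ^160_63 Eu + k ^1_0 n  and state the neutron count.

Conserve mass number: 245 = 82 + 160 + k, so k = 245 − 242 = 3.
Check atomic number: 95 = 32 + 63 + 0 = 95. ✓

3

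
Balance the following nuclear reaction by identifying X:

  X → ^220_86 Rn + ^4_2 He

Ra-224

Conserve mass number: A = 220 + 4, so A = 224.
Conserve atomic number: Z = 86 + 2, so Z = 88.
Z = 88 is radium, so the species is ^224_88 Ra.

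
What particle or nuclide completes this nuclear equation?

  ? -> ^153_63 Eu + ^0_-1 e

Sm-153

Conserve mass number: A = 153 + 0, so A = 153.
Conserve atomic number: Z = 63 − 1, so Z = 62.
Z = 62 is samarium, so the species is ^153_62 Sm.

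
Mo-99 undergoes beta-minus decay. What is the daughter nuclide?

Beta-minus decay: mass number changes by +0, atomic number by +1.
A: 99 = 99; Z: 42 + 1 = 43.
Z = 43 is technetium, so the daughter is Tc-99.

Tc-99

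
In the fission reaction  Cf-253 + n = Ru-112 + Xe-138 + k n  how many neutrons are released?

Conserve mass number: 254 = 112 + 138 + k, so k = 254 − 250 = 4.
Check atomic number: 98 = 44 + 54 + 0 = 98. ✓

4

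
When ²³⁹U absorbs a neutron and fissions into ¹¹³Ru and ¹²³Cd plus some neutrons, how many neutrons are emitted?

4

Conserve mass number: 240 = 113 + 123 + k, so k = 240 − 236 = 4.
Check atomic number: 92 = 44 + 48 + 0 = 92. ✓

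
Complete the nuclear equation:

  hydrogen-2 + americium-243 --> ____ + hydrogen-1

Am-244

Conserve mass number: 2 + 243 = A + 1, so A = 244.
Conserve atomic number: 1 + 95 = Z + 1, so Z = 95.
Z = 95 is americium, so the species is americium-244.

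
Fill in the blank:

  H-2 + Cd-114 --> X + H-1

Conserve mass number: 2 + 114 = A + 1, so A = 115.
Conserve atomic number: 1 + 48 = Z + 1, so Z = 48.
Z = 48 is cadmium, so the species is Cd-115.

Cd-115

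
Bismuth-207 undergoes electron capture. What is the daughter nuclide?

Electron capture: mass number changes by +0, atomic number by -1.
A: 207 = 207; Z: 83 − 1 = 82.
Z = 82 is lead, so the daughter is lead-207.

Pb-207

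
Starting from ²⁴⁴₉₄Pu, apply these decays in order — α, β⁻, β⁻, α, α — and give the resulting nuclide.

Th-232

Start: (A, Z) = (244, 94).
After α: (240, 92).
After β⁻: (240, 93).
After β⁻: (240, 94).
After α: (236, 92).
After α: (232, 90).
Z = 90 is thorium.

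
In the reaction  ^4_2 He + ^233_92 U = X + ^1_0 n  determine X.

Conserve mass number: 4 + 233 = A + 1, so A = 236.
Conserve atomic number: 2 + 92 = Z + 0, so Z = 94.
Z = 94 is plutonium, so the species is ^236_94 Pu.

Pu-236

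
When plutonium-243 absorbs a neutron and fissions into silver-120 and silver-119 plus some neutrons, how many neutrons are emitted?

5

Conserve mass number: 244 = 120 + 119 + k, so k = 244 − 239 = 5.
Check atomic number: 94 = 47 + 47 + 0 = 94. ✓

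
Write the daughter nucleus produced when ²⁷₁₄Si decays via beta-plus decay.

Al-27

Beta-plus decay: mass number changes by +0, atomic number by -1.
A: 27 = 27; Z: 14 − 1 = 13.
Z = 13 is aluminium, so the daughter is ²⁷₁₃Al.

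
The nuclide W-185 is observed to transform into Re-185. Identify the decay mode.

beta-minus decay

ΔA = 185 − 185 = 0; ΔZ = 75 − 74 = +1.
A is unchanged and Z rises by 1 — a neutron has become a proton (β⁻ decay).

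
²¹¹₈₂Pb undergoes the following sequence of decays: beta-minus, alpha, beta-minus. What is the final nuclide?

Pb-207

Start: (A, Z) = (211, 82).
After β⁻: (211, 83).
After α: (207, 81).
After β⁻: (207, 82).
Z = 82 is lead.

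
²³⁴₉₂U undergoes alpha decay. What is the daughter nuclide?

Alpha decay: mass number changes by -4, atomic number by -2.
A: 234 − 4 = 230; Z: 92 − 2 = 90.
Z = 90 is thorium, so the daughter is ²³⁰₉₀Th.

Th-230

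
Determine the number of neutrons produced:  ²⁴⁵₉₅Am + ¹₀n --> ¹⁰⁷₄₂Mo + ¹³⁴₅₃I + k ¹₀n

5

Conserve mass number: 246 = 107 + 134 + k, so k = 246 − 241 = 5.
Check atomic number: 95 = 42 + 53 + 0 = 95. ✓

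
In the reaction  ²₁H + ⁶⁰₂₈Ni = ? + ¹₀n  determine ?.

Conserve mass number: 2 + 60 = A + 1, so A = 61.
Conserve atomic number: 1 + 28 = Z + 0, so Z = 29.
Z = 29 is copper, so the species is ⁶¹₂₉Cu.

Cu-61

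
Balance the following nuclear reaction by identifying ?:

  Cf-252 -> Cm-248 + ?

Conserve mass number: 252 = 248 + A, so A = 4.
Conserve atomic number: 98 = 96 + Z, so Z = 2.
A = 4 and Z = 2 is He-4 — an alpha particle.

alpha particle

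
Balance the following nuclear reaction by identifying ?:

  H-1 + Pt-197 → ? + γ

Au-198

Conserve mass number: 1 + 197 = A + 0, so A = 198.
Conserve atomic number: 1 + 78 = Z + 0, so Z = 79.
Z = 79 is gold, so the species is Au-198.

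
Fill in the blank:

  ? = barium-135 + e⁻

Conserve mass number: A = 135 + 0, so A = 135.
Conserve atomic number: Z = 56 − 1, so Z = 55.
Z = 55 is caesium, so the species is caesium-135.

Cs-135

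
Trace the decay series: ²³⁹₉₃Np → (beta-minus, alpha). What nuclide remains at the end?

Start: (A, Z) = (239, 93).
After β⁻: (239, 94).
After α: (235, 92).
Z = 92 is uranium.

U-235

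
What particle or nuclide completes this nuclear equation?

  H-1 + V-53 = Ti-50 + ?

alpha particle

Conserve mass number: 1 + 53 = 50 + A, so A = 4.
Conserve atomic number: 1 + 23 = 22 + Z, so Z = 2.
A = 4 and Z = 2 is He-4 — an alpha particle.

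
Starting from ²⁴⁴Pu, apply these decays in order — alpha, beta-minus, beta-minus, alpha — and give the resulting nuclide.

U-236

Start: (A, Z) = (244, 94).
After α: (240, 92).
After β⁻: (240, 93).
After β⁻: (240, 94).
After α: (236, 92).
Z = 92 is uranium.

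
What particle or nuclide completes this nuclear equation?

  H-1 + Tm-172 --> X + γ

Conserve mass number: 1 + 172 = A + 0, so A = 173.
Conserve atomic number: 1 + 69 = Z + 0, so Z = 70.
Z = 70 is ytterbium, so the species is Yb-173.

Yb-173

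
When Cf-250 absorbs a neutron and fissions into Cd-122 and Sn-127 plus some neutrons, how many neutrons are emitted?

Conserve mass number: 251 = 122 + 127 + k, so k = 251 − 249 = 2.
Check atomic number: 98 = 48 + 50 + 0 = 98. ✓

2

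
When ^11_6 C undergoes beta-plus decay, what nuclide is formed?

Beta-plus decay: mass number changes by +0, atomic number by -1.
A: 11 = 11; Z: 6 − 1 = 5.
Z = 5 is boron, so the daughter is ^11_5 B.

B-11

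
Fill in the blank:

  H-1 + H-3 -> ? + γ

He-4

Conserve mass number: 1 + 3 = A + 0, so A = 4.
Conserve atomic number: 1 + 1 = Z + 0, so Z = 2.
A = 4 and Z = 2 is He-4 — an alpha particle.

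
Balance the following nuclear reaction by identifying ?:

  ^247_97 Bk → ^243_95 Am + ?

alpha particle

Conserve mass number: 247 = 243 + A, so A = 4.
Conserve atomic number: 97 = 95 + Z, so Z = 2.
A = 4 and Z = 2 is ^4_2 He — an alpha particle.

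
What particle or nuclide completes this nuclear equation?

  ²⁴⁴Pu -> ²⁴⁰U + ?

alpha particle

Conserve mass number: 244 = 240 + A, so A = 4.
Conserve atomic number: 94 = 92 + Z, so Z = 2.
A = 4 and Z = 2 is ⁴He — an alpha particle.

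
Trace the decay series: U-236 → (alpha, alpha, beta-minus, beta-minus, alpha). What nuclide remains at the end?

Start: (A, Z) = (236, 92).
After α: (232, 90).
After α: (228, 88).
After β⁻: (228, 89).
After β⁻: (228, 90).
After α: (224, 88).
Z = 88 is radium.

Ra-224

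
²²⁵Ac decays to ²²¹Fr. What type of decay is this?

ΔA = 221 − 225 = -4; ΔZ = 87 − 89 = -2.
A drops by 4 and Z drops by 2 — the signature of alpha emission.

alpha decay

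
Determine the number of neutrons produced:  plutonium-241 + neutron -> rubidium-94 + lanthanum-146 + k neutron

Conserve mass number: 242 = 94 + 146 + k, so k = 242 − 240 = 2.
Check atomic number: 94 = 37 + 57 + 0 = 94. ✓

2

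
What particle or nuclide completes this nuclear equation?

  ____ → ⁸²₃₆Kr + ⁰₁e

Conserve mass number: A = 82 + 0, so A = 82.
Conserve atomic number: Z = 36 + 1, so Z = 37.
Z = 37 is rubidium, so the species is ⁸²₃₇Rb.

Rb-82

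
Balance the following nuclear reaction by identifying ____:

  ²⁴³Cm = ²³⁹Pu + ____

Conserve mass number: 243 = 239 + A, so A = 4.
Conserve atomic number: 96 = 94 + Z, so Z = 2.
A = 4 and Z = 2 is ⁴He — an alpha particle.

alpha particle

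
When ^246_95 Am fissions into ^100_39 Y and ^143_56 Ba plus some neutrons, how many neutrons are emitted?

3

Conserve mass number: 246 = 100 + 143 + k, so k = 246 − 243 = 3.
Check atomic number: 95 = 39 + 56 + 0 = 95. ✓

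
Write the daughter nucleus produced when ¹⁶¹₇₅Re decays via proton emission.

Proton emission: mass number changes by -1, atomic number by -1.
A: 161 − 1 = 160; Z: 75 − 1 = 74.
Z = 74 is tungsten, so the daughter is ¹⁶⁰₇₄W.

W-160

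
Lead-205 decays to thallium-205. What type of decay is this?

ΔA = 205 − 205 = 0; ΔZ = 81 − 82 = -1.
A is unchanged and Z drops by 1 — a proton has become a neutron (β⁺ emission or electron capture).

beta-plus decay or electron capture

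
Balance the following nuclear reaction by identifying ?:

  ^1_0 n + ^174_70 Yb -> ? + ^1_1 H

Tm-174

Conserve mass number: 1 + 174 = A + 1, so A = 174.
Conserve atomic number: 0 + 70 = Z + 1, so Z = 69.
Z = 69 is thulium, so the species is ^174_69 Tm.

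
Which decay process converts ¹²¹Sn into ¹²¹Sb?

beta-minus decay

ΔA = 121 − 121 = 0; ΔZ = 51 − 50 = +1.
A is unchanged and Z rises by 1 — a neutron has become a proton (β⁻ decay).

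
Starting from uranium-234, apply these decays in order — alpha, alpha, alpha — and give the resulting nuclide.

Rn-222

Start: (A, Z) = (234, 92).
After α: (230, 90).
After α: (226, 88).
After α: (222, 86).
Z = 86 is radon.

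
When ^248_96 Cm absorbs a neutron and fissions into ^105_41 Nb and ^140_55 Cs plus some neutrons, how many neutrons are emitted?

4

Conserve mass number: 249 = 105 + 140 + k, so k = 249 − 245 = 4.
Check atomic number: 96 = 41 + 55 + 0 = 96. ✓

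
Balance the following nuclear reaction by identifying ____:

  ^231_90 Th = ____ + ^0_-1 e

Conserve mass number: 231 = A + 0, so A = 231.
Conserve atomic number: 90 = Z − 1, so Z = 91.
Z = 91 is protactinium, so the species is ^231_91 Pa.

Pa-231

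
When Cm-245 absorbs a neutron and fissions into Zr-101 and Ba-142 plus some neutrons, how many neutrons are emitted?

3

Conserve mass number: 246 = 101 + 142 + k, so k = 246 − 243 = 3.
Check atomic number: 96 = 40 + 56 + 0 = 96. ✓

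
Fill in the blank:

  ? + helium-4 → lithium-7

triton

Conserve mass number: A + 4 = 7, so A = 3.
Conserve atomic number: Z + 2 = 3, so Z = 1.
A = 3 and Z = 1 is hydrogen-3 — a triton.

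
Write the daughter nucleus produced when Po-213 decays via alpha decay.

Alpha decay: mass number changes by -4, atomic number by -2.
A: 213 − 4 = 209; Z: 84 − 2 = 82.
Z = 82 is lead, so the daughter is Pb-209.

Pb-209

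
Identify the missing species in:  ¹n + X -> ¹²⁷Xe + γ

Conserve mass number: 1 + A = 127 + 0, so A = 126.
Conserve atomic number: 0 + Z = 54 + 0, so Z = 54.
Z = 54 is xenon, so the species is ¹²⁶Xe.

Xe-126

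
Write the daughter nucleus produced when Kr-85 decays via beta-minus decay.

Beta-minus decay: mass number changes by +0, atomic number by +1.
A: 85 = 85; Z: 36 + 1 = 37.
Z = 37 is rubidium, so the daughter is Rb-85.

Rb-85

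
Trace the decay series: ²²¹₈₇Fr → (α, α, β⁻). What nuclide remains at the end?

Po-213

Start: (A, Z) = (221, 87).
After α: (217, 85).
After α: (213, 83).
After β⁻: (213, 84).
Z = 84 is polonium.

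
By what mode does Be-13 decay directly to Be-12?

ΔA = 12 − 13 = -1; ΔZ = 4 − 4 = +0.
A drops by 1 with Z unchanged — a neutron was emitted.

neutron emission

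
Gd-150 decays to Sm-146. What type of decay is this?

alpha decay

ΔA = 146 − 150 = -4; ΔZ = 62 − 64 = -2.
A drops by 4 and Z drops by 2 — the signature of alpha emission.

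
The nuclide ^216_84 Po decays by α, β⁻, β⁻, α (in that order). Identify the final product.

Pb-208

Start: (A, Z) = (216, 84).
After α: (212, 82).
After β⁻: (212, 83).
After β⁻: (212, 84).
After α: (208, 82).
Z = 82 is lead.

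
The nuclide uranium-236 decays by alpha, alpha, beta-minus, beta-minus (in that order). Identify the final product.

Th-228

Start: (A, Z) = (236, 92).
After α: (232, 90).
After α: (228, 88).
After β⁻: (228, 89).
After β⁻: (228, 90).
Z = 90 is thorium.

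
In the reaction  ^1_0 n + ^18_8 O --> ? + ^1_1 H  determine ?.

Conserve mass number: 1 + 18 = A + 1, so A = 18.
Conserve atomic number: 0 + 8 = Z + 1, so Z = 7.
Z = 7 is nitrogen, so the species is ^18_7 N.

N-18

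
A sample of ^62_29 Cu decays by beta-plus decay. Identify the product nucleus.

Ni-62

Beta-plus decay: mass number changes by +0, atomic number by -1.
A: 62 = 62; Z: 29 − 1 = 28.
Z = 28 is nickel, so the daughter is ^62_28 Ni.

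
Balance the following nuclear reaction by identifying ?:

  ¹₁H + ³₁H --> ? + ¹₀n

Conserve mass number: 1 + 3 = A + 1, so A = 3.
Conserve atomic number: 1 + 1 = Z + 0, so Z = 2.
Z = 2 is helium, so the species is ³₂He.

He-3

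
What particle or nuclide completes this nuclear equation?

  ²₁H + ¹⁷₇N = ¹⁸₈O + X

neutron

Conserve mass number: 2 + 17 = 18 + A, so A = 1.
Conserve atomic number: 1 + 7 = 8 + Z, so Z = 0.
A = 1 and Z = 0 is ¹₀n — a neutron.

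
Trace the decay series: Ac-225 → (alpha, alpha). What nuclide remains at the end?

Start: (A, Z) = (225, 89).
After α: (221, 87).
After α: (217, 85).
Z = 85 is astatine.

At-217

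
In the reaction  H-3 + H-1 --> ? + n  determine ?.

He-3

Conserve mass number: 3 + 1 = A + 1, so A = 3.
Conserve atomic number: 1 + 1 = Z + 0, so Z = 2.
Z = 2 is helium, so the species is He-3.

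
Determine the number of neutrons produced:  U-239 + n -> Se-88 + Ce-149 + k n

Conserve mass number: 240 = 88 + 149 + k, so k = 240 − 237 = 3.
Check atomic number: 92 = 34 + 58 + 0 = 92. ✓

3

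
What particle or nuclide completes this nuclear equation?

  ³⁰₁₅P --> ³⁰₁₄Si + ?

positron

Conserve mass number: 30 = 30 + A, so A = 0.
Conserve atomic number: 15 = 14 + Z, so Z = 1.
A = 0 and Z = 1 is ⁰₁e — a positron.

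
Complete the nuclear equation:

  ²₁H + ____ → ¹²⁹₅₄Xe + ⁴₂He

Conserve mass number: 2 + A = 129 + 4, so A = 131.
Conserve atomic number: 1 + Z = 54 + 2, so Z = 55.
Z = 55 is caesium, so the species is ¹³¹₅₅Cs.

Cs-131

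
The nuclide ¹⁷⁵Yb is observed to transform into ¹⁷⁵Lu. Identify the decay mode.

beta-minus decay

ΔA = 175 − 175 = 0; ΔZ = 71 − 70 = +1.
A is unchanged and Z rises by 1 — a neutron has become a proton (β⁻ decay).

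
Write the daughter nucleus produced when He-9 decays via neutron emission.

Neutron emission: mass number changes by -1, atomic number by +0.
A: 9 − 1 = 8; Z: 2 = 2.
Z = 2 is helium, so the daughter is He-8.

He-8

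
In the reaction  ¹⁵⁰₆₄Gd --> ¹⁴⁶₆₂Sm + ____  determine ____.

alpha particle

Conserve mass number: 150 = 146 + A, so A = 4.
Conserve atomic number: 64 = 62 + Z, so Z = 2.
A = 4 and Z = 2 is ⁴₂He — an alpha particle.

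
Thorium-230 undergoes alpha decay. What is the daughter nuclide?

Ra-226

Alpha decay: mass number changes by -4, atomic number by -2.
A: 230 − 4 = 226; Z: 90 − 2 = 88.
Z = 88 is radium, so the daughter is radium-226.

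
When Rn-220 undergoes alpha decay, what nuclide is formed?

Alpha decay: mass number changes by -4, atomic number by -2.
A: 220 − 4 = 216; Z: 86 − 2 = 84.
Z = 84 is polonium, so the daughter is Po-216.

Po-216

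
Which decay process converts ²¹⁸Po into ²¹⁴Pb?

alpha decay

ΔA = 214 − 218 = -4; ΔZ = 82 − 84 = -2.
A drops by 4 and Z drops by 2 — the signature of alpha emission.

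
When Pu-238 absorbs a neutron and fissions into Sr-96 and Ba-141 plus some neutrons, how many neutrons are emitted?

2

Conserve mass number: 239 = 96 + 141 + k, so k = 239 − 237 = 2.
Check atomic number: 94 = 38 + 56 + 0 = 94. ✓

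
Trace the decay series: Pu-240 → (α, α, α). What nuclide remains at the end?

Ra-228

Start: (A, Z) = (240, 94).
After α: (236, 92).
After α: (232, 90).
After α: (228, 88).
Z = 88 is radium.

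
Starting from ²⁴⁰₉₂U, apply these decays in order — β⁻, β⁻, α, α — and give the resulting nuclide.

Start: (A, Z) = (240, 92).
After β⁻: (240, 93).
After β⁻: (240, 94).
After α: (236, 92).
After α: (232, 90).
Z = 90 is thorium.

Th-232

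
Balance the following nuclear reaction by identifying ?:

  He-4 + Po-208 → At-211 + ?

Conserve mass number: 4 + 208 = 211 + A, so A = 1.
Conserve atomic number: 2 + 84 = 85 + Z, so Z = 1.
A = 1 and Z = 1 is H-1 — a proton.

proton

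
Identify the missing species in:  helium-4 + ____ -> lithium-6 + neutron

Conserve mass number: 4 + A = 6 + 1, so A = 3.
Conserve atomic number: 2 + Z = 3 + 0, so Z = 1.
A = 3 and Z = 1 is hydrogen-3 — a triton.

triton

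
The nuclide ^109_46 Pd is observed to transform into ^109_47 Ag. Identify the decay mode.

beta-minus decay

ΔA = 109 − 109 = 0; ΔZ = 47 − 46 = +1.
A is unchanged and Z rises by 1 — a neutron has become a proton (β⁻ decay).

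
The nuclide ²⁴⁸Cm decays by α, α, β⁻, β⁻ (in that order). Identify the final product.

Pu-240

Start: (A, Z) = (248, 96).
After α: (244, 94).
After α: (240, 92).
After β⁻: (240, 93).
After β⁻: (240, 94).
Z = 94 is plutonium.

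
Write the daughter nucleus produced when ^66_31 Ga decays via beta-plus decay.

Zn-66

Beta-plus decay: mass number changes by +0, atomic number by -1.
A: 66 = 66; Z: 31 − 1 = 30.
Z = 30 is zinc, so the daughter is ^66_30 Zn.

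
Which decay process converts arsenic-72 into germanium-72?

beta-plus decay or electron capture

ΔA = 72 − 72 = 0; ΔZ = 32 − 33 = -1.
A is unchanged and Z drops by 1 — a proton has become a neutron (β⁺ emission or electron capture).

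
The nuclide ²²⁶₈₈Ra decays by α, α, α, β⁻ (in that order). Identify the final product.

Bi-214

Start: (A, Z) = (226, 88).
After α: (222, 86).
After α: (218, 84).
After α: (214, 82).
After β⁻: (214, 83).
Z = 83 is bismuth.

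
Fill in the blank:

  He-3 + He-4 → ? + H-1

Conserve mass number: 3 + 4 = A + 1, so A = 6.
Conserve atomic number: 2 + 2 = Z + 1, so Z = 3.
Z = 3 is lithium, so the species is Li-6.

Li-6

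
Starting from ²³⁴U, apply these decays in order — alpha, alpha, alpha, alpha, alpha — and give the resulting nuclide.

Start: (A, Z) = (234, 92).
After α: (230, 90).
After α: (226, 88).
After α: (222, 86).
After α: (218, 84).
After α: (214, 82).
Z = 82 is lead.

Pb-214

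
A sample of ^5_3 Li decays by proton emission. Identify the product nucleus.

He-4

Proton emission: mass number changes by -1, atomic number by -1.
A: 5 − 1 = 4; Z: 3 − 1 = 2.
Z = 2 is helium, so the daughter is ^4_2 He.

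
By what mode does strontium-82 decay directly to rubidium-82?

beta-plus decay or electron capture

ΔA = 82 − 82 = 0; ΔZ = 37 − 38 = -1.
A is unchanged and Z drops by 1 — a proton has become a neutron (β⁺ emission or electron capture).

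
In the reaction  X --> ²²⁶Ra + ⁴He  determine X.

Th-230

Conserve mass number: A = 226 + 4, so A = 230.
Conserve atomic number: Z = 88 + 2, so Z = 90.
Z = 90 is thorium, so the species is ²³⁰Th.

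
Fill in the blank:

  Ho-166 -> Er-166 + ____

Conserve mass number: 166 = 166 + A, so A = 0.
Conserve atomic number: 67 = 68 + Z, so Z = -1.
A = 0 and Z = -1 is e⁻ — a beta-minus particle.

beta-minus particle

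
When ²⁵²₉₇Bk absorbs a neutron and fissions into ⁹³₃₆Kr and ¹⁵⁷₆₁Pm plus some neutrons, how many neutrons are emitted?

3

Conserve mass number: 253 = 93 + 157 + k, so k = 253 − 250 = 3.
Check atomic number: 97 = 36 + 61 + 0 = 97. ✓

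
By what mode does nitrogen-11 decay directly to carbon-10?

ΔA = 10 − 11 = -1; ΔZ = 6 − 7 = -1.
A drops by 1 and Z drops by 1 — a proton was emitted.

proton emission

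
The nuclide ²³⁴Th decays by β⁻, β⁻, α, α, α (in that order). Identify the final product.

Start: (A, Z) = (234, 90).
After β⁻: (234, 91).
After β⁻: (234, 92).
After α: (230, 90).
After α: (226, 88).
After α: (222, 86).
Z = 86 is radon.

Rn-222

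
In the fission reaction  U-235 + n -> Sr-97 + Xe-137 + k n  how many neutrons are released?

2

Conserve mass number: 236 = 97 + 137 + k, so k = 236 − 234 = 2.
Check atomic number: 92 = 38 + 54 + 0 = 92. ✓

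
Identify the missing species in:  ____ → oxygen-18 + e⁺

Conserve mass number: A = 18 + 0, so A = 18.
Conserve atomic number: Z = 8 + 1, so Z = 9.
Z = 9 is fluorine, so the species is fluorine-18.

F-18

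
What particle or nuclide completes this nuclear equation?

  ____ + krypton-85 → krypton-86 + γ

Conserve mass number: A + 85 = 86 + 0, so A = 1.
Conserve atomic number: Z + 36 = 36 + 0, so Z = 0.
A = 1 and Z = 0 is neutron — a neutron.

neutron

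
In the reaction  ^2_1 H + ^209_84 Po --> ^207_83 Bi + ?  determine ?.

Conserve mass number: 2 + 209 = 207 + A, so A = 4.
Conserve atomic number: 1 + 84 = 83 + Z, so Z = 2.
A = 4 and Z = 2 is ^4_2 He — an alpha particle.

alpha particle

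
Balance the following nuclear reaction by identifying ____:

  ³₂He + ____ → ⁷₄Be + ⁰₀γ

Conserve mass number: 3 + A = 7 + 0, so A = 4.
Conserve atomic number: 2 + Z = 4 + 0, so Z = 2.
A = 4 and Z = 2 is ⁴₂He — an alpha particle.

alpha particle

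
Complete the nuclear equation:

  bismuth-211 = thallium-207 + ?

alpha particle

Conserve mass number: 211 = 207 + A, so A = 4.
Conserve atomic number: 83 = 81 + Z, so Z = 2.
A = 4 and Z = 2 is helium-4 — an alpha particle.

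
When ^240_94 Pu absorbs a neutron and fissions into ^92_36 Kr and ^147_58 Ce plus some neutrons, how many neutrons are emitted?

Conserve mass number: 241 = 92 + 147 + k, so k = 241 − 239 = 2.
Check atomic number: 94 = 36 + 58 + 0 = 94. ✓

2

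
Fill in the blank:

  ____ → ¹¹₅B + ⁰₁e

C-11

Conserve mass number: A = 11 + 0, so A = 11.
Conserve atomic number: Z = 5 + 1, so Z = 6.
Z = 6 is carbon, so the species is ¹¹₆C.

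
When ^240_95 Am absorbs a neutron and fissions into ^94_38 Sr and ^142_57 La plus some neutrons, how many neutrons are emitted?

Conserve mass number: 241 = 94 + 142 + k, so k = 241 − 236 = 5.
Check atomic number: 95 = 38 + 57 + 0 = 95. ✓

5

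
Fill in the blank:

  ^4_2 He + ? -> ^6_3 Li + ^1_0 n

Conserve mass number: 4 + A = 6 + 1, so A = 3.
Conserve atomic number: 2 + Z = 3 + 0, so Z = 1.
A = 3 and Z = 1 is ^3_1 H — a triton.

triton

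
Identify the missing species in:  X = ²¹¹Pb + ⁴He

Po-215

Conserve mass number: A = 211 + 4, so A = 215.
Conserve atomic number: Z = 82 + 2, so Z = 84.
Z = 84 is polonium, so the species is ²¹⁵Po.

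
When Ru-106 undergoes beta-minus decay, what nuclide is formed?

Rh-106

Beta-minus decay: mass number changes by +0, atomic number by +1.
A: 106 = 106; Z: 44 + 1 = 45.
Z = 45 is rhodium, so the daughter is Rh-106.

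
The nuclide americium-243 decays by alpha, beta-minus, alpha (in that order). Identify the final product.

U-235

Start: (A, Z) = (243, 95).
After α: (239, 93).
After β⁻: (239, 94).
After α: (235, 92).
Z = 92 is uranium.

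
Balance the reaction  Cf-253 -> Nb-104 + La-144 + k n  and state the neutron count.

Conserve mass number: 253 = 104 + 144 + k, so k = 253 − 248 = 5.
Check atomic number: 98 = 41 + 57 + 0 = 98. ✓

5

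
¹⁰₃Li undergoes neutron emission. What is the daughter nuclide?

Neutron emission: mass number changes by -1, atomic number by +0.
A: 10 − 1 = 9; Z: 3 = 3.
Z = 3 is lithium, so the daughter is ⁹₃Li.

Li-9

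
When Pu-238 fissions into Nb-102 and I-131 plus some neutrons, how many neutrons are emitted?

5

Conserve mass number: 238 = 102 + 131 + k, so k = 238 − 233 = 5.
Check atomic number: 94 = 41 + 53 + 0 = 94. ✓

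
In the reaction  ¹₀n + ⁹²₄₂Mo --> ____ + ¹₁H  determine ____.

Conserve mass number: 1 + 92 = A + 1, so A = 92.
Conserve atomic number: 0 + 42 = Z + 1, so Z = 41.
Z = 41 is niobium, so the species is ⁹²₄₁Nb.

Nb-92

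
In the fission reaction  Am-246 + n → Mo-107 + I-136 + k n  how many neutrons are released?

Conserve mass number: 247 = 107 + 136 + k, so k = 247 − 243 = 4.
Check atomic number: 95 = 42 + 53 + 0 = 95. ✓

4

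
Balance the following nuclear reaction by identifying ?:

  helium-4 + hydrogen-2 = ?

Conserve mass number: 4 + 2 = A, so A = 6.
Conserve atomic number: 2 + 1 = Z, so Z = 3.
Z = 3 is lithium, so the species is lithium-6.

Li-6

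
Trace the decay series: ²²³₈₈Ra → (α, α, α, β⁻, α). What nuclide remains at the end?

Start: (A, Z) = (223, 88).
After α: (219, 86).
After α: (215, 84).
After α: (211, 82).
After β⁻: (211, 83).
After α: (207, 81).
Z = 81 is thallium.

Tl-207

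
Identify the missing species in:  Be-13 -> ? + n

Conserve mass number: 13 = A + 1, so A = 12.
Conserve atomic number: 4 = Z + 0, so Z = 4.
Z = 4 is beryllium, so the species is Be-12.

Be-12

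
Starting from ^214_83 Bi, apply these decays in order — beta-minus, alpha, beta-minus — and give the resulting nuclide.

Bi-210

Start: (A, Z) = (214, 83).
After β⁻: (214, 84).
After α: (210, 82).
After β⁻: (210, 83).
Z = 83 is bismuth.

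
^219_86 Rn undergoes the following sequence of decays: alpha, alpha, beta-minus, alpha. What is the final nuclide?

Tl-207

Start: (A, Z) = (219, 86).
After α: (215, 84).
After α: (211, 82).
After β⁻: (211, 83).
After α: (207, 81).
Z = 81 is thallium.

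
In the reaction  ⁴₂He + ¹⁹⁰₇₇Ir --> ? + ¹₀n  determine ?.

Conserve mass number: 4 + 190 = A + 1, so A = 193.
Conserve atomic number: 2 + 77 = Z + 0, so Z = 79.
Z = 79 is gold, so the species is ¹⁹³₇₉Au.

Au-193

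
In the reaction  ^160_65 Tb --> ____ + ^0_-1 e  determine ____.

Conserve mass number: 160 = A + 0, so A = 160.
Conserve atomic number: 65 = Z − 1, so Z = 66.
Z = 66 is dysprosium, so the species is ^160_66 Dy.

Dy-160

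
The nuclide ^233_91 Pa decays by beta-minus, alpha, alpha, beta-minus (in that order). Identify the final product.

Start: (A, Z) = (233, 91).
After β⁻: (233, 92).
After α: (229, 90).
After α: (225, 88).
After β⁻: (225, 89).
Z = 89 is actinium.

Ac-225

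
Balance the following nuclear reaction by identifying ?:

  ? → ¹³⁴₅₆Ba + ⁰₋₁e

Conserve mass number: A = 134 + 0, so A = 134.
Conserve atomic number: Z = 56 − 1, so Z = 55.
Z = 55 is caesium, so the species is ¹³⁴₅₅Cs.

Cs-134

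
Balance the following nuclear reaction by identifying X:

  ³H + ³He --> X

Li-6

Conserve mass number: 3 + 3 = A, so A = 6.
Conserve atomic number: 1 + 2 = Z, so Z = 3.
Z = 3 is lithium, so the species is ⁶Li.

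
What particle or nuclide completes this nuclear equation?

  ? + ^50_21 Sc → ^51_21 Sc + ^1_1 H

deuteron

Conserve mass number: A + 50 = 51 + 1, so A = 2.
Conserve atomic number: Z + 21 = 21 + 1, so Z = 1.
A = 2 and Z = 1 is ^2_1 H — a deuteron.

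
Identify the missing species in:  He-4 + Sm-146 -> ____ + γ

Gd-150

Conserve mass number: 4 + 146 = A + 0, so A = 150.
Conserve atomic number: 2 + 62 = Z + 0, so Z = 64.
Z = 64 is gadolinium, so the species is Gd-150.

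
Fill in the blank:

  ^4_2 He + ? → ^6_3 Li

deuteron

Conserve mass number: 4 + A = 6, so A = 2.
Conserve atomic number: 2 + Z = 3, so Z = 1.
A = 2 and Z = 1 is ^2_1 H — a deuteron.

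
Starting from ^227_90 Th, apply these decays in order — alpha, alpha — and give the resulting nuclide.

Rn-219

Start: (A, Z) = (227, 90).
After α: (223, 88).
After α: (219, 86).
Z = 86 is radon.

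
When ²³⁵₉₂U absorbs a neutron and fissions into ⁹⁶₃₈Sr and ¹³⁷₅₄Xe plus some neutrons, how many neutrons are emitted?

Conserve mass number: 236 = 96 + 137 + k, so k = 236 − 233 = 3.
Check atomic number: 92 = 38 + 54 + 0 = 92. ✓

3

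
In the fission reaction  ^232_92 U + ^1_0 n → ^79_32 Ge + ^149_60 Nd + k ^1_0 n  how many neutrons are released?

Conserve mass number: 233 = 79 + 149 + k, so k = 233 − 228 = 5.
Check atomic number: 92 = 32 + 60 + 0 = 92. ✓

5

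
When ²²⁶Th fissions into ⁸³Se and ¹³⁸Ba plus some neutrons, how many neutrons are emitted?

5

Conserve mass number: 226 = 83 + 138 + k, so k = 226 − 221 = 5.
Check atomic number: 90 = 34 + 56 + 0 = 90. ✓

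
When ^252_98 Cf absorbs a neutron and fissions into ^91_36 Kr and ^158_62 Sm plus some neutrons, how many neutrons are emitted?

4

Conserve mass number: 253 = 91 + 158 + k, so k = 253 − 249 = 4.
Check atomic number: 98 = 36 + 62 + 0 = 98. ✓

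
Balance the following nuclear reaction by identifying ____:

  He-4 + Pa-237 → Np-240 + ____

neutron

Conserve mass number: 4 + 237 = 240 + A, so A = 1.
Conserve atomic number: 2 + 91 = 93 + Z, so Z = 0.
A = 1 and Z = 0 is n — a neutron.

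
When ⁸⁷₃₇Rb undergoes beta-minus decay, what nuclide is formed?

Sr-87

Beta-minus decay: mass number changes by +0, atomic number by +1.
A: 87 = 87; Z: 37 + 1 = 38.
Z = 38 is strontium, so the daughter is ⁸⁷₃₈Sr.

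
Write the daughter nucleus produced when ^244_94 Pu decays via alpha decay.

Alpha decay: mass number changes by -4, atomic number by -2.
A: 244 − 4 = 240; Z: 94 − 2 = 92.
Z = 92 is uranium, so the daughter is ^240_92 U.

U-240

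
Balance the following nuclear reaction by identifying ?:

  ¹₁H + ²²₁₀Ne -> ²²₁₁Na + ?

neutron

Conserve mass number: 1 + 22 = 22 + A, so A = 1.
Conserve atomic number: 1 + 10 = 11 + Z, so Z = 0.
A = 1 and Z = 0 is ¹₀n — a neutron.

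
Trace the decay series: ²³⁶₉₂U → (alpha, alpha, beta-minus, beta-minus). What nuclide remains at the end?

Th-228

Start: (A, Z) = (236, 92).
After α: (232, 90).
After α: (228, 88).
After β⁻: (228, 89).
After β⁻: (228, 90).
Z = 90 is thorium.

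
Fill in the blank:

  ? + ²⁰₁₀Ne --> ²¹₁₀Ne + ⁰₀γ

Conserve mass number: A + 20 = 21 + 0, so A = 1.
Conserve atomic number: Z + 10 = 10 + 0, so Z = 0.
A = 1 and Z = 0 is ¹₀n — a neutron.

neutron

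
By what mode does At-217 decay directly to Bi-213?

ΔA = 213 − 217 = -4; ΔZ = 83 − 85 = -2.
A drops by 4 and Z drops by 2 — the signature of alpha emission.

alpha decay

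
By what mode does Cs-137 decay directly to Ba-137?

ΔA = 137 − 137 = 0; ΔZ = 56 − 55 = +1.
A is unchanged and Z rises by 1 — a neutron has become a proton (β⁻ decay).

beta-minus decay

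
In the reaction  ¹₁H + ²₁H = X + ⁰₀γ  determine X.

He-3

Conserve mass number: 1 + 2 = A + 0, so A = 3.
Conserve atomic number: 1 + 1 = Z + 0, so Z = 2.
Z = 2 is helium, so the species is ³₂He.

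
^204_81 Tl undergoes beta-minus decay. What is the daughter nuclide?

Beta-minus decay: mass number changes by +0, atomic number by +1.
A: 204 = 204; Z: 81 + 1 = 82.
Z = 82 is lead, so the daughter is ^204_82 Pb.

Pb-204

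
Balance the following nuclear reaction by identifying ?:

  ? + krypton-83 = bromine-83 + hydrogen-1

Conserve mass number: A + 83 = 83 + 1, so A = 1.
Conserve atomic number: Z + 36 = 35 + 1, so Z = 0.
A = 1 and Z = 0 is neutron — a neutron.

neutron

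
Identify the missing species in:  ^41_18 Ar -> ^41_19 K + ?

Conserve mass number: 41 = 41 + A, so A = 0.
Conserve atomic number: 18 = 19 + Z, so Z = -1.
A = 0 and Z = -1 is ^0_-1 e — a beta-minus particle.

beta-minus particle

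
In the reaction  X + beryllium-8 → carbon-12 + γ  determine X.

alpha particle

Conserve mass number: A + 8 = 12 + 0, so A = 4.
Conserve atomic number: Z + 4 = 6 + 0, so Z = 2.
A = 4 and Z = 2 is helium-4 — an alpha particle.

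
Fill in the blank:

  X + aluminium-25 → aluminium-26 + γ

neutron

Conserve mass number: A + 25 = 26 + 0, so A = 1.
Conserve atomic number: Z + 13 = 13 + 0, so Z = 0.
A = 1 and Z = 0 is neutron — a neutron.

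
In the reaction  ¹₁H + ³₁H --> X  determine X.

Conserve mass number: 1 + 3 = A, so A = 4.
Conserve atomic number: 1 + 1 = Z, so Z = 2.
A = 4 and Z = 2 is ⁴₂He — an alpha particle.

He-4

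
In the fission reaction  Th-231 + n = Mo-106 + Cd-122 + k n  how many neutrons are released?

4

Conserve mass number: 232 = 106 + 122 + k, so k = 232 − 228 = 4.
Check atomic number: 90 = 42 + 48 + 0 = 90. ✓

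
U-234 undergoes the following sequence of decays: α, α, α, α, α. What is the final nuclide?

Pb-214

Start: (A, Z) = (234, 92).
After α: (230, 90).
After α: (226, 88).
After α: (222, 86).
After α: (218, 84).
After α: (214, 82).
Z = 82 is lead.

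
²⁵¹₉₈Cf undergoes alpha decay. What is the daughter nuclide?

Alpha decay: mass number changes by -4, atomic number by -2.
A: 251 − 4 = 247; Z: 98 − 2 = 96.
Z = 96 is curium, so the daughter is ²⁴⁷₉₆Cm.

Cm-247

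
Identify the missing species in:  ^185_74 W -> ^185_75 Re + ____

beta-minus particle

Conserve mass number: 185 = 185 + A, so A = 0.
Conserve atomic number: 74 = 75 + Z, so Z = -1.
A = 0 and Z = -1 is ^0_-1 e — a beta-minus particle.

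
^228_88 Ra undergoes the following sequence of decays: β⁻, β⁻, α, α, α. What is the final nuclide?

Po-216

Start: (A, Z) = (228, 88).
After β⁻: (228, 89).
After β⁻: (228, 90).
After α: (224, 88).
After α: (220, 86).
After α: (216, 84).
Z = 84 is polonium.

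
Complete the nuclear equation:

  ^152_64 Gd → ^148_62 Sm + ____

Conserve mass number: 152 = 148 + A, so A = 4.
Conserve atomic number: 64 = 62 + Z, so Z = 2.
A = 4 and Z = 2 is ^4_2 He — an alpha particle.

alpha particle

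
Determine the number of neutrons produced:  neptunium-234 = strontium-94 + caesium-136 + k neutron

Conserve mass number: 234 = 94 + 136 + k, so k = 234 − 230 = 4.
Check atomic number: 93 = 38 + 55 + 0 = 93. ✓

4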